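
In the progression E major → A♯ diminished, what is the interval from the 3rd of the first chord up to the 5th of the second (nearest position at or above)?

minor sixth

E major has G♯ as its 3rd, and A♯ diminished has E as its 5th.
From G♯ to E: 8 semitones over a sixth = minor.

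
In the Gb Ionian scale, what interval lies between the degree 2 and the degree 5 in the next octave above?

Gb major: Gb Ab Bb Cb Db Eb F.
Degree 2 = Ab; 5th degree (up an octave) = Db.
From Ab to Db is 17 semitones, exactly the perfect eleventh.

P11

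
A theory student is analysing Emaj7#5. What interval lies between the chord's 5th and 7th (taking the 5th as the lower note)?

E augmented major seventh is spelled E, G♯, B♯, D♯.
So we need the interval from B♯ up to D♯.
B♯ up to D♯ is 3 semitones, a half step narrower than a major third, so the interval is minor.

minor third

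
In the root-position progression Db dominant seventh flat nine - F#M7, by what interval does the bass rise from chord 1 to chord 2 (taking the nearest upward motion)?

The roots are Db and F#.
3 letter names make it a third; at 5 semitones (a half step wider than major) the quality is augmented.

augmented third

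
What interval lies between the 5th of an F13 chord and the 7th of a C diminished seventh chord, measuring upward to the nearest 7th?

diminished seventh

F13 has C as its 5th, and C diminished seventh has Bbb as its 7th.
7 letter names make it a seventh; at 9 semitones (a whole step narrower than major) the quality is diminished.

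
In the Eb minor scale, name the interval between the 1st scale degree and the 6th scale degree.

Eb natural minor: Eb F Gb Ab Bb Cb Db.
That puts Eb below Cb.
Eb up to Cb is 8 semitones, a half step narrower than a major sixth, so the interval is minor.

minor sixth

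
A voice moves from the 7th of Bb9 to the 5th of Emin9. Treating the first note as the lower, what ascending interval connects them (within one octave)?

The 7th of Bb9 is Ab; the 5th of Emin9 is B.
2 letter names make it a second; at 3 semitones (a half step wider than major) the quality is augmented.

augmented second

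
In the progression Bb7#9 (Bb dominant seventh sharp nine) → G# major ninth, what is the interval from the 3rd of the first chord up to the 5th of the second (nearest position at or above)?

augmented 1st

The 3rd of Bb7#9 (Bb dominant seventh sharp nine) is D; the 5th of G# major ninth is D#.
D up to D# is 1 semitone, a half step wider than a perfect unison, so the interval is augmented.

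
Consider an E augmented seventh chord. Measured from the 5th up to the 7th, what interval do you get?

diminished 3rd

The chord tones of E augmented seventh are E–G#–B#–D.
That puts B# below D.
3 letter names make it a third; at 2 semitones (a whole step narrower than major) the quality is diminished.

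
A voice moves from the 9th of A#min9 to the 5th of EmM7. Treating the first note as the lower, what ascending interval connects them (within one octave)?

A#min9 has B# as its 9th, and EmM7 has B as its 5th.
From B# to B: 11 semitones over an octave = diminished.

diminished 8th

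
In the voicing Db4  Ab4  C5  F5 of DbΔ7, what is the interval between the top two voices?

perfect 4th

Those voices are C5 and F5.
From C to F is 5 semitones, exactly the perfect fourth.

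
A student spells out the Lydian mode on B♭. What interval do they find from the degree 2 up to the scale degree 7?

Spelling the Lydian mode on B♭: B♭ C D E F G A.
That puts C below A.
Counting 6 letters and 9 half steps from C gives a major sixth.

major sixth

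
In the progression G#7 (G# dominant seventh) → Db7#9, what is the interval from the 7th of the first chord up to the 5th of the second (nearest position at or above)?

The 7th of G#7 (G# dominant seventh) is F#; the 5th of Db7#9 is Ab.
3 letter names make it a third; at 2 semitones (a whole step narrower than major) the quality is diminished.

diminished third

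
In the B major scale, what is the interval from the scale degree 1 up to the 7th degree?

major seventh

The scale runs B C♯ D♯ E F♯ G♯ A♯.
The scale degree 1 is B and the 7th scale degree is A♯.
Counting 7 letters and 11 half steps from B gives a major seventh.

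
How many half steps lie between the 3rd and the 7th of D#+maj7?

7

The chord tones of D#maj7#5 (D# augmented major seventh) are D#, F##, A##, C##.
F## to C## is a perfect fifth: 7 semitones.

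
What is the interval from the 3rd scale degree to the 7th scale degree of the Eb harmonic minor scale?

Spelling the Eb harmonic minor scale: Eb F Gb Ab Bb Cb D.
The 3rd scale degree is Gb and the 7th degree is D.
5 letter names make it a fifth; at 8 semitones (a half step wider than perfect) the quality is augmented.

augmented fifth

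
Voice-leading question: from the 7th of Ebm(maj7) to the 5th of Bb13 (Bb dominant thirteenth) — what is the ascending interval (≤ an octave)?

Ebm(maj7) has D as its 7th, and Bb13 (Bb dominant thirteenth) has F as its 5th.
D up to F is 3 semitones, a half step narrower than a major third, so the interval is minor.

m3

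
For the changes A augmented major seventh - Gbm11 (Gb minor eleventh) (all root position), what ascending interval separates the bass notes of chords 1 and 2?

diminished 7th

The roots are A and Gb.
7 letter names make it a seventh; at 9 semitones (a whole step narrower than major) the quality is diminished.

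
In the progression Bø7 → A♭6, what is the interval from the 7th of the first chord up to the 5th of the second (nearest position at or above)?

diminished fifth

The 7th of Bø7 is A; the 5th of A♭6 is E♭.
From A to E♭: 6 semitones over a fifth = diminished.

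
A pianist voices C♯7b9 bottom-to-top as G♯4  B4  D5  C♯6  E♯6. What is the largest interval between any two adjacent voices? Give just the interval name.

major 7th

Adjacent intervals: G♯4→B4 = minor third; B4→D5 = minor third; D5→C♯6 = major seventh; C♯6→E♯6 = major third.
The largest is D5 to C♯6, a major seventh (11 semitones).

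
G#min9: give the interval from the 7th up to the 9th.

Spelling the chord: G# B D# F# A#.
The 7th is F# and the 9th is A#.
Counting 3 letters and 4 half steps from F# gives a major third.

major third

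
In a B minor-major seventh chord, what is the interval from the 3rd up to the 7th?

augmented fifth

B minor-major seventh: B D F# A#.
That puts D below A#.
5 letter names make it a fifth; at 8 semitones (a half step wider than perfect) the quality is augmented.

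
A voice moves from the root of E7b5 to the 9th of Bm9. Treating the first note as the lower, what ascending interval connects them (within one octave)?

major sixth

E7b5 has E as its root, and Bm9 has C# as its 9th.
E up to C# spans 6 letter names and 9 semitones — a major sixth.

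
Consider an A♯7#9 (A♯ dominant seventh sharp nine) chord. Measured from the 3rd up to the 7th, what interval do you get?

The chord tones of A♯ dominant seventh sharp nine are A♯, C𝄪, E♯, G♯, B𝄪.
So we need the interval from C𝄪 up to G♯.
5 letter names make it a fifth; at 6 semitones (a half step narrower than perfect) the quality is diminished.

diminished fifth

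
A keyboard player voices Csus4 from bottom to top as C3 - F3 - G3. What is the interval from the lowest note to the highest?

The outer voices are C3 and G3.
From C to G is 7 semitones, exactly the perfect fifth.

perfect 5th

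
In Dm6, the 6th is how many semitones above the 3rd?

6

D minor sixth: D, F, A, B.
F to B is an augmented fourth: 6 semitones.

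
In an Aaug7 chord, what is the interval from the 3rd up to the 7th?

diminished fifth

Spelling the chord: A, C#, E#, G.
So we need the interval from C# up to G.
From C# to G: 6 semitones over a fifth = diminished.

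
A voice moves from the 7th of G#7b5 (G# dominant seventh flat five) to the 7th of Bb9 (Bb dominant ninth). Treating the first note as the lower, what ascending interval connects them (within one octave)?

G#7b5 (G# dominant seventh flat five) has F# as its 7th, and Bb9 (Bb dominant ninth) has Ab as its 7th.
From F# to Ab: 2 semitones over a third = diminished.

diminished third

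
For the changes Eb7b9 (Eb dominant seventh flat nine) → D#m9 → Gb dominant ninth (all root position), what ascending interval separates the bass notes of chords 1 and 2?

The roots are Eb and D#.
7 letter names make it a seventh; at 12 semitones (a half step wider than major) the quality is augmented.

augmented seventh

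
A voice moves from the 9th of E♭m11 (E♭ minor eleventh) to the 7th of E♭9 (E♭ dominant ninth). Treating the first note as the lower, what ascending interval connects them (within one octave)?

minor sixth

The 9th of E♭m11 (E♭ minor eleventh) is F; the 7th of E♭9 (E♭ dominant ninth) is D♭.
6 letter names make it a sixth; at 8 semitones (a half step narrower than major) the quality is minor.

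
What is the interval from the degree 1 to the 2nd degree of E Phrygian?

m2

E phrygian: E F G A B C D.
That puts E below F.
2 letter names make it a second; at 1 semitone (a half step narrower than major) the quality is minor.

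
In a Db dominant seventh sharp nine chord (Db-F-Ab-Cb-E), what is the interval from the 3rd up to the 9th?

That puts F below E.
From F to E is 11 semitones, exactly the major seventh.

major seventh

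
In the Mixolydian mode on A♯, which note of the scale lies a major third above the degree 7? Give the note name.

The scale is A♯ B♯ C𝄪 D♯ E♯ F𝄪 G♯.
The degree 7 is G♯; a major third above that is B♯ — scale degree 2.

B#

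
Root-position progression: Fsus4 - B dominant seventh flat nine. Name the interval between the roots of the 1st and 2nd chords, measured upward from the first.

The roots are F and B.
From F to B: 6 semitones over a fourth = augmented.

A4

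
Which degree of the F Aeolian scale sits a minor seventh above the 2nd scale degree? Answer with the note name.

The scale is F G Ab Bb C Db Eb.
The 2nd scale degree is G; a minor seventh above that is F — scale degree 1.

F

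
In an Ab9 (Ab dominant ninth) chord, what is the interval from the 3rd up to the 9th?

Ab9 is spelled Ab-C-Eb-Gb-Bb.
The 3rd is C and the 9th is Bb.
From C to Bb: 10 semitones over a seventh = minor.

minor 7th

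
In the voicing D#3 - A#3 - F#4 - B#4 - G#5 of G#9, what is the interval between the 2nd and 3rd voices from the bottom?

minor sixth

Those voices are A#3 and F#4.
From A# to F#: 8 semitones over a sixth = minor.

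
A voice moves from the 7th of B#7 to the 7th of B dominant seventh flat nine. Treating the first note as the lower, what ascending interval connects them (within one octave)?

B#7 has A# as its 7th, and B dominant seventh flat nine has A as its 7th.
A# up to A is 11 semitones, a half step narrower than a perfect octave, so the interval is diminished.

diminished octave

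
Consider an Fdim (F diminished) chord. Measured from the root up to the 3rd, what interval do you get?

Spelling the chord: F-Ab-Cb.
Root = F; 3rd = Ab.
F up to Ab is 3 semitones, a half step narrower than a major third, so the interval is minor.

minor 3rd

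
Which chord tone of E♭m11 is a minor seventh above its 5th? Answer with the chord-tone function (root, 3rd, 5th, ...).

Spelling the chord: E♭ G♭ B♭ D♭ F A♭.
The 5th is B♭. A minor seventh above B♭ is A♭.
A♭ is the chord's 11th.

11th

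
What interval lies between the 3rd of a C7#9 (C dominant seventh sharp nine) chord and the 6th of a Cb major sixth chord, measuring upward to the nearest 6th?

diminished fourth

C7#9 (C dominant seventh sharp nine) has E as its 3rd, and Cb major sixth has Ab as its 6th.
From E to Ab: 4 semitones over a fourth = diminished.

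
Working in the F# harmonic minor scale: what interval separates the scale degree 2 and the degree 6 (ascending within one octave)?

Spelling the F# harmonic minor scale: F# G# A B C# D E#.
The scale degree 2 is G# and the 6th degree is D.
5 letter names make it a fifth; at 6 semitones (a half step narrower than perfect) the quality is diminished.

diminished fifth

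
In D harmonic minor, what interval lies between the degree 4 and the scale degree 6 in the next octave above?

The scale runs D E F G A B♭ C♯.
That puts G below B♭.
From G to B♭: 15 semitones over a tenth = minor.

minor 10th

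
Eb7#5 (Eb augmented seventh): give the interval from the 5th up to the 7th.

diminished third

The chord tones of Ebaug7 (Eb augmented seventh) are Eb-G-B-Db.
The 5th is B and the 7th is Db.
3 letter names make it a third; at 2 semitones (a whole step narrower than major) the quality is diminished.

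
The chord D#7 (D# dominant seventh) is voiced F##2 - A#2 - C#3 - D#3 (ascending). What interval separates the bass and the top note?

minor 6th

The outer voices are F##2 and D#3.
F## up to D# is 8 semitones, a half step narrower than a major sixth, so the interval is minor.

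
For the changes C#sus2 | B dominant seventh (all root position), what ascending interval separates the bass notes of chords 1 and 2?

The roots are C# and B.
C# up to B is 10 semitones, a half step narrower than a major seventh, so the interval is minor.

m7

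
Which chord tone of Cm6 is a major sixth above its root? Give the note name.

A

Spelling the chord: C-E♭-G-A.
The root is C. A major sixth above C is A.
A is the chord's 6th.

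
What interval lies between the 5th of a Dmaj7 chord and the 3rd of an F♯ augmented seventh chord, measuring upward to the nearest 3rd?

augmented unison

Dmaj7 has A as its 5th, and F♯ augmented seventh has A♯ as its 3rd.
From A to A♯: 1 semitone over a unison = augmented.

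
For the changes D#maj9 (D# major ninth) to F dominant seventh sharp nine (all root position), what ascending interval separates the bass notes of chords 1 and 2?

diminished 3rd

The roots are D# and F.
3 letter names make it a third; at 2 semitones (a whole step narrower than major) the quality is diminished.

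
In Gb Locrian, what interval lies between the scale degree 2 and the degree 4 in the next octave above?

The scale runs Gb Abb Bbb Cb Dbb Ebb Fb.
That puts Abb below Cb.
From Abb to Cb is 16 semitones, exactly the major tenth.

M10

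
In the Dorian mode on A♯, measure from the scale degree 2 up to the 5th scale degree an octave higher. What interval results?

Spelling the Dorian mode on A♯: A♯ B♯ C♯ D♯ E♯ F𝄪 G♯.
So we need the interval from B♯ up to E♯.
From B♯ to E♯ is 17 semitones, exactly the perfect eleventh.

P11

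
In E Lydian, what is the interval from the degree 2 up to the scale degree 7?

The scale runs E F♯ G♯ A♯ B C♯ D♯.
The degree 2 is F♯ and the 7th degree is D♯.
From F♯ to D♯ is 9 semitones, exactly the major sixth.

major 6th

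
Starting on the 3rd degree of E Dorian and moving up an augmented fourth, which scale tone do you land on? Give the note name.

The scale is E F# G A B C# D.
The 3rd degree is G; an augmented fourth above that is C# — scale degree 6.

C#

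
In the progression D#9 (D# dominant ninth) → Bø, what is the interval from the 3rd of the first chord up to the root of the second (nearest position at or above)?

diminished fourth

D#9 (D# dominant ninth) has F## as its 3rd, and Bø has B as its root.
From F## to B: 4 semitones over a fourth = diminished.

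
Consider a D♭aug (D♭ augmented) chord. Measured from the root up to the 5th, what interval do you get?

The chord tones of D♭aug are D♭, F, A.
The root is D♭ and the 5th is A.
D♭ up to A is 8 semitones, a half step wider than a perfect fifth, so the interval is augmented.

augmented fifth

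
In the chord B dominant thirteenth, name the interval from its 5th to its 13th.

major ninth

B13 is spelled B-D#-F#-A-C#-G#.
5th = F#; 13th = G#.
From F# to G# is 14 semitones, exactly the major ninth.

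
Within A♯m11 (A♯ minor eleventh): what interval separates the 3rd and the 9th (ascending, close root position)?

The chord tones of A♯m11 (A♯ minor eleventh) are A♯–C♯–E♯–G♯–B♯–D♯.
That puts C♯ below B♯.
C♯ up to B♯ spans 7 letter names and 11 semitones — a major seventh.

major 7th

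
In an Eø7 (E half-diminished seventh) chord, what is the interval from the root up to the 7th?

Eø (E half-diminished seventh): E, G, B♭, D.
So we need the interval from E up to D.
E up to D is 10 semitones, a half step narrower than a major seventh, so the interval is minor.

minor seventh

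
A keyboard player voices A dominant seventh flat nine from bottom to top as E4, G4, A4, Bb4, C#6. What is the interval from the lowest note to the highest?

The outer voices are E4 and C#6.
Counting 13 letters and 21 half steps from E gives a major thirteenth.

major thirteenth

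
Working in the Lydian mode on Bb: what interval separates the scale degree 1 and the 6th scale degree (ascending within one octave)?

major sixth

The scale runs Bb C D E F G A.
So we need the interval from Bb up to G.
Bb up to G spans 6 letter names and 9 semitones — a major sixth.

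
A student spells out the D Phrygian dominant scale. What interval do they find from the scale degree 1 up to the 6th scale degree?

minor sixth

D phrygian dominant: D Eb F# G A Bb C.
Scale degree 1 = D; degree 6 = Bb.
D up to Bb is 8 semitones, a half step narrower than a major sixth, so the interval is minor.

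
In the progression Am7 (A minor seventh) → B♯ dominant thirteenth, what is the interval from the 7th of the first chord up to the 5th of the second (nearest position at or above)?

augmented seventh

Am7 (A minor seventh) has G as its 7th, and B♯ dominant thirteenth has F𝄪 as its 5th.
From G to F𝄪: 12 semitones over a seventh = augmented.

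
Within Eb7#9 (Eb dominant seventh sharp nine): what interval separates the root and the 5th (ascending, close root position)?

perfect fifth

Eb7#9: Eb G Bb Db F#.
The root is Eb and the 5th is Bb.
Eb up to Bb spans 5 letter names and 7 semitones — a perfect fifth.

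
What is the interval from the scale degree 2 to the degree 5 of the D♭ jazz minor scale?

perfect fourth

The scale runs D♭ E♭ F♭ G♭ A♭ B♭ C.
That puts E♭ below A♭.
From E♭ to A♭ is 5 semitones, exactly the perfect fourth.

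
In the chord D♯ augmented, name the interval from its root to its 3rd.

The chord tones of D♯ augmented are D♯, F𝄪, A𝄪.
So we need the interval from D♯ up to F𝄪.
Counting 3 letters and 4 half steps from D♯ gives a major third.

M3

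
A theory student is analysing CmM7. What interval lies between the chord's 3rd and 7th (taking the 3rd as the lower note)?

augmented fifth

The chord tones of Cm(maj7) are C E♭ G B.
The 3rd is E♭ and the 7th is B.
5 letter names make it a fifth; at 8 semitones (a half step wider than perfect) the quality is augmented.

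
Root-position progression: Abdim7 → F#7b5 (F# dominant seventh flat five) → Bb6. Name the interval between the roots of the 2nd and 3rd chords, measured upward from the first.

The roots are F# and Bb.
From F# to Bb: 4 semitones over a fourth = diminished.

d4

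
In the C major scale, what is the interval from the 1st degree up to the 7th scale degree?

The scale runs C D E F G A B.
1st degree = C; scale degree 7 = B.
Counting 7 letters and 11 half steps from C gives a major seventh.

M7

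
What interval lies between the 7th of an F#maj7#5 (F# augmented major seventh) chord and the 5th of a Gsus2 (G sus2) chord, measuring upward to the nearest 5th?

diminished seventh

The 7th of F#maj7#5 (F# augmented major seventh) is E#; the 5th of Gsus2 (G sus2) is D.
7 letter names make it a seventh; at 9 semitones (a whole step narrower than major) the quality is diminished.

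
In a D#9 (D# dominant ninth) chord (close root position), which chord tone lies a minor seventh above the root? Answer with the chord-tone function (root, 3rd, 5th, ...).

7th

D# dominant ninth is spelled D# F## A# C# E#.
The root is D#. A minor seventh above D# is C#.
C# is the chord's 7th.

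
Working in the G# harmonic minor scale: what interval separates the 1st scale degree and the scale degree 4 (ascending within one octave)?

G# harmonic minor: G# A# B C# D# E F##.
The 1st scale degree is G# and the 4th degree is C#.
G# up to C# spans 4 letter names and 5 semitones — a perfect fourth.

P4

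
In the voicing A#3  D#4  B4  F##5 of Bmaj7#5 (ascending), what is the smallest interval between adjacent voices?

perfect fourth

Adjacent intervals: A#3→D#4 = perfect fourth; D#4→B4 = minor sixth; B4→F##5 = augmented fifth.
The smallest is A#3 to D#4, a perfect fourth (5 semitones).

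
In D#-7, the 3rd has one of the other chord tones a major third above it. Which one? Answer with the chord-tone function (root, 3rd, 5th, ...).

Spelling the chord: D#, F#, A#, C#.
The 3rd is F#. A major third above F# is A#.
A# is the chord's 5th.

5th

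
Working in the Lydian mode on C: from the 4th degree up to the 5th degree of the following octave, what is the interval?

minor ninth

Spelling the Lydian mode on C: C D E F♯ G A B.
The 4th degree is F♯ and the scale degree 5 (up an octave) is G.
9 letter names make it a ninth; at 13 semitones (a half step narrower than major) the quality is minor.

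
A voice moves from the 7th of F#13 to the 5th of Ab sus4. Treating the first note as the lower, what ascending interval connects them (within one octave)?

diminished octave

The 7th of F#13 is E; the 5th of Ab sus4 is Eb.
From E to Eb: 11 semitones over an octave = diminished.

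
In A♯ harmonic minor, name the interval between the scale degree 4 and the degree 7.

augmented fourth

A♯ harmonic minor: A♯ B♯ C♯ D♯ E♯ F♯ G𝄪.
So we need the interval from D♯ up to G𝄪.
4 letter names make it a fourth; at 6 semitones (a half step wider than perfect) the quality is augmented.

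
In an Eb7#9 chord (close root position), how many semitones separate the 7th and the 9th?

The chord tones of Eb dominant seventh sharp nine are Eb–G–Bb–Db–F#.
Db to F# is an augmented third: 5 semitones.

5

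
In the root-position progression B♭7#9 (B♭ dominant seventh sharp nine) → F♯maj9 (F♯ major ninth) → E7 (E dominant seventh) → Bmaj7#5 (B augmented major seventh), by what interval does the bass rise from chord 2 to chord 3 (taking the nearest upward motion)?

minor 7th

The roots are F♯ and E.
7 letter names make it a seventh; at 10 semitones (a half step narrower than major) the quality is minor.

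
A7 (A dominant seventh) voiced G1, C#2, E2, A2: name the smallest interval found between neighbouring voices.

m3

Adjacent intervals: G1→C#2 = augmented fourth; C#2→E2 = minor third; E2→A2 = perfect fourth.
The smallest is C#2 to E2, a minor third (3 semitones).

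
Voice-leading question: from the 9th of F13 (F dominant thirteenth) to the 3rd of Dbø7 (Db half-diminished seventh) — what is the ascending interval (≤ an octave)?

d7

F13 (F dominant thirteenth) has G as its 9th, and Dbø7 (Db half-diminished seventh) has Fb as its 3rd.
From G to Fb: 9 semitones over a seventh = diminished.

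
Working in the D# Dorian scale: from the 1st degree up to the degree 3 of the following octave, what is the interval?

minor tenth

Spelling the D# Dorian scale: D# E# F# G# A# B# C#.
That puts D# below F#.
From D# to F#: 15 semitones over a tenth = minor.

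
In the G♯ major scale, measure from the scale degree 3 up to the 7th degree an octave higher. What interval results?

perfect 12th

The scale runs G♯ A♯ B♯ C♯ D♯ E♯ F𝄪.
That puts B♯ below F𝄪.
B♯ up to F𝄪 spans 12 letter names and 19 semitones — a perfect twelfth.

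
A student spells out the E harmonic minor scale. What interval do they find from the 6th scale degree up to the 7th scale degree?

augmented second

Spelling the E harmonic minor scale: E F# G A B C D#.
6th scale degree = C; 7th scale degree = D#.
2 letter names make it a second; at 3 semitones (a half step wider than major) the quality is augmented.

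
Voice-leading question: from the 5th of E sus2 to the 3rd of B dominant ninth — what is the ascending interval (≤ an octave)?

major third

E sus2 has B as its 5th, and B dominant ninth has D# as its 3rd.
Counting 3 letters and 4 half steps from B gives a major third.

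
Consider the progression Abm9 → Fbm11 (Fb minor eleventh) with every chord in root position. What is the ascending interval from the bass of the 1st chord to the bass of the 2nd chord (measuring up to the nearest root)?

The roots are Ab and Fb.
6 letter names make it a sixth; at 8 semitones (a half step narrower than major) the quality is minor.

minor 6th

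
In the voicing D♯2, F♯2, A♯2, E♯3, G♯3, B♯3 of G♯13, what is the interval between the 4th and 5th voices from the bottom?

minor third

Those voices are E♯3 and G♯3.
E♯ up to G♯ is 3 semitones, a half step narrower than a major third, so the interval is minor.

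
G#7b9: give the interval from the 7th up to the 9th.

minor third

G#7b9 (G# dominant seventh flat nine): G#–B#–D#–F#–A.
That puts F# below A.
F# up to A is 3 semitones, a half step narrower than a major third, so the interval is minor.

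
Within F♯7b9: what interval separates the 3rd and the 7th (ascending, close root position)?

Spelling the chord: F♯ A♯ C♯ E G.
3rd = A♯; 7th = E.
A♯ up to E is 6 semitones, a half step narrower than a perfect fifth, so the interval is diminished.

diminished fifth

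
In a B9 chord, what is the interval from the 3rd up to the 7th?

The chord tones of B9 are B-D#-F#-A-C#.
The 3rd is D# and the 7th is A.
D# up to A is 6 semitones, a half step narrower than a perfect fifth, so the interval is diminished.

d5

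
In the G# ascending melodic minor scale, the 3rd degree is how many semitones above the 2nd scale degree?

1

The scale is G# A# B C# D# E# F##.
A# up to B is a minor second — 1 semitone.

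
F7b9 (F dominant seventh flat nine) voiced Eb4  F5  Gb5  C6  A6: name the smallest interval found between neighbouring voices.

minor second

Adjacent intervals: Eb4→F5 = major ninth; F5→Gb5 = minor second; Gb5→C6 = augmented fourth; C6→A6 = major sixth.
The smallest is F5 to Gb5, a minor second (1 semitone).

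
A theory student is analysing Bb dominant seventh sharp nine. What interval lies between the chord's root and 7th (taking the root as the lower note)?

minor seventh

The chord tones of Bb dominant seventh sharp nine are Bb, D, F, Ab, C#.
So we need the interval from Bb up to Ab.
From Bb to Ab: 10 semitones over a seventh = minor.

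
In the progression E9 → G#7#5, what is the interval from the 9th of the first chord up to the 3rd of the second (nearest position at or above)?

A4

The 9th of E9 is F#; the 3rd of G#7#5 is B#.
From F# to B#: 6 semitones over a fourth = augmented.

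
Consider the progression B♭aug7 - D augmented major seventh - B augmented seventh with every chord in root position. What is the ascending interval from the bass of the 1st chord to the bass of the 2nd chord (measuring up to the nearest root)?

The roots are B♭ and D.
From B♭ to D is 4 semitones, exactly the major third.

major third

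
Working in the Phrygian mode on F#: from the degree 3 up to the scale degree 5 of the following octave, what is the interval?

The scale runs F# G A B C# D E.
Degree 3 = A; degree 5 (up an octave) = C#.
From A to C# is 16 semitones, exactly the major tenth.

major tenth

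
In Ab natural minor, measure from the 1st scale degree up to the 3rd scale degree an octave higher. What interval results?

minor tenth

The scale runs Ab Bb Cb Db Eb Fb Gb.
So we need the interval from Ab up to Cb.
10 letter names make it a tenth; at 15 semitones (a half step narrower than major) the quality is minor.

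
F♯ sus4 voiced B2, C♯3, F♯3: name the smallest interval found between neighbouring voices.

major 2nd

Adjacent intervals: B2→C♯3 = major second; C♯3→F♯3 = perfect fourth.
The smallest is B2 to C♯3, a major second (2 semitones).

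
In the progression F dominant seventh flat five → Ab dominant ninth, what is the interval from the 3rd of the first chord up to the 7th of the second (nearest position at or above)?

diminished seventh

The 3rd of F dominant seventh flat five is A; the 7th of Ab dominant ninth is Gb.
From A to Gb: 9 semitones over a seventh = diminished.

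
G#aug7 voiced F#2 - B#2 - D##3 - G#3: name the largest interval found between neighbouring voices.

Adjacent intervals: F#2→B#2 = augmented fourth; B#2→D##3 = major third; D##3→G#3 = diminished fourth.
The largest is F#2 to B#2, an augmented fourth (6 semitones).

augmented 4th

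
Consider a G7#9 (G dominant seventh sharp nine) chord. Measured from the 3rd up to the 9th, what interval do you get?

The chord tones of G7#9 (G dominant seventh sharp nine) are G–B–D–F–A#.
That puts B below A#.
From B to A# is 11 semitones, exactly the major seventh.

major seventh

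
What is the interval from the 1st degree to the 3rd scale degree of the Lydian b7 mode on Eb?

major third

The scale runs Eb F G A Bb C Db.
The 1st degree is Eb and the 3rd degree is G.
Eb up to G spans 3 letter names and 4 semitones — a major third.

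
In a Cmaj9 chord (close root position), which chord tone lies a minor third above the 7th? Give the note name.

D

Cmaj9 is spelled C-E-G-B-D.
The 7th is B. A minor third above B is D.
D is the chord's 9th.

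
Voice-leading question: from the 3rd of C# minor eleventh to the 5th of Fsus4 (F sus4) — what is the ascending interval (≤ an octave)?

m6

C# minor eleventh has E as its 3rd, and Fsus4 (F sus4) has C as its 5th.
E up to C is 8 semitones, a half step narrower than a major sixth, so the interval is minor.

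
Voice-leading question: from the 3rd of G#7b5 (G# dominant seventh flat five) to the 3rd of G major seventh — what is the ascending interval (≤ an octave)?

G#7b5 (G# dominant seventh flat five) has B# as its 3rd, and G major seventh has B as its 3rd.
8 letter names make it an octave; at 11 semitones (a half step narrower than perfect) the quality is diminished.

d8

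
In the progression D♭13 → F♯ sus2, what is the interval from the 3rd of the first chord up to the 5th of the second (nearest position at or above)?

The 3rd of D♭13 is F; the 5th of F♯ sus2 is C♯.
From F to C♯: 8 semitones over a fifth = augmented.

augmented fifth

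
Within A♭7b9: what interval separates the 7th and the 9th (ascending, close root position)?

A♭ dominant seventh flat nine: A♭–C–E♭–G♭–B𝄫.
So we need the interval from G♭ up to B𝄫.
3 letter names make it a third; at 3 semitones (a half step narrower than major) the quality is minor.

m3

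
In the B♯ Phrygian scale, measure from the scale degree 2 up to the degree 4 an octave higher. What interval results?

Spelling the B♯ Phrygian scale: B♯ C♯ D♯ E♯ F𝄪 G♯ A♯.
That puts C♯ below E♯.
From C♯ to E♯ is 16 semitones, exactly the major tenth.

major tenth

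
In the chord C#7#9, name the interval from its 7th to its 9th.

C# dominant seventh sharp nine is spelled C#-E#-G#-B-D##.
The 7th is B and the 9th is D##.
From B to D##: 5 semitones over a third = augmented.

augmented 3rd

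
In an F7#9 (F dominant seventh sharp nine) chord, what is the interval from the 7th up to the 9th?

The chord tones of F7#9 are F A C Eb G#.
7th = Eb; 9th = G#.
3 letter names make it a third; at 5 semitones (a half step wider than major) the quality is augmented.

augmented third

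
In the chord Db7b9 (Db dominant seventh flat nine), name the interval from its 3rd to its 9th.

d7

Spelling the chord: Db F Ab Cb Ebb.
The 3rd is F and the 9th is Ebb.
F up to Ebb is 9 semitones, a whole step narrower than a major seventh, so the interval is diminished.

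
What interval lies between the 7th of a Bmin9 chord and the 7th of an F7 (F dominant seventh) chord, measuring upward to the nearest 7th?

The 7th of Bmin9 is A; the 7th of F7 (F dominant seventh) is Eb.
From A to Eb: 6 semitones over a fifth = diminished.

diminished fifth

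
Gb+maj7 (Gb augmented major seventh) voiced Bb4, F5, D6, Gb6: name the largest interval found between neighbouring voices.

Adjacent intervals: Bb4→F5 = perfect fifth; F5→D6 = major sixth; D6→Gb6 = diminished fourth.
The largest is F5 to D6, a major sixth (9 semitones).

major sixth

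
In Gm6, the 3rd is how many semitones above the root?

The chord tones of Gmin6 (G minor sixth) are G–Bb–D–E.
G to Bb is a minor third: 3 semitones.

3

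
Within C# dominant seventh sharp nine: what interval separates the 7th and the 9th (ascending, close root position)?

augmented third

Spelling the chord: C#-E#-G#-B-D##.
7th = B; 9th = D##.
From B to D##: 5 semitones over a third = augmented.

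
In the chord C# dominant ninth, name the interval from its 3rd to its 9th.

minor 7th

C#9 is spelled C#–E#–G#–B–D#.
3rd = E#; 9th = D#.
E# up to D# is 10 semitones, a half step narrower than a major seventh, so the interval is minor.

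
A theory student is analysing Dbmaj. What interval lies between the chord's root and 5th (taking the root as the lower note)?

Db major is spelled Db F Ab.
That puts Db below Ab.
From Db to Ab is 7 semitones, exactly the perfect fifth.

P5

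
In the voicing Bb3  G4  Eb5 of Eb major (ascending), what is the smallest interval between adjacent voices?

minor sixth

Adjacent intervals: Bb3→G4 = major sixth; G4→Eb5 = minor sixth.
The smallest is G4 to Eb5, a minor sixth (8 semitones).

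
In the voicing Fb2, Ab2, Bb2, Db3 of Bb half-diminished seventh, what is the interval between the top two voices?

Those voices are Bb2 and Db3.
3 letter names make it a third; at 3 semitones (a half step narrower than major) the quality is minor.

m3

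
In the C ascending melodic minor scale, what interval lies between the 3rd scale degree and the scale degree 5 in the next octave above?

The scale runs C D E♭ F G A B.
3rd scale degree = E♭; 5th scale degree (up an octave) = G.
E♭ up to G spans 10 letter names and 16 semitones — a major tenth.

major tenth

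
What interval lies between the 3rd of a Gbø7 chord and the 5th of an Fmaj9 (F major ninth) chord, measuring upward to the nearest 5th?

Gbø7 has Bbb as its 3rd, and Fmaj9 (F major ninth) has C as its 5th.
From Bbb to C: 3 semitones over a second = augmented.

augmented 2nd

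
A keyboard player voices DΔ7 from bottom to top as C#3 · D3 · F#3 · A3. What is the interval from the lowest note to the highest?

minor sixth

The outer voices are C#3 and A3.
From C# to A: 8 semitones over a sixth = minor.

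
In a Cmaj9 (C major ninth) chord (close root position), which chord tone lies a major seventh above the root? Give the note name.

Cmaj9 is spelled C-E-G-B-D.
The root is C. A major seventh above C is B.
B is the chord's 7th.

B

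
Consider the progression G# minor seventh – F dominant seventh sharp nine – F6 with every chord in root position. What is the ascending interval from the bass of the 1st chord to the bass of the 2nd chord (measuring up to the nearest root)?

The roots are G# and F.
From G# to F: 9 semitones over a seventh = diminished.

diminished seventh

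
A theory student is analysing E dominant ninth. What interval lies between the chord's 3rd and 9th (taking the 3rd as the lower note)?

minor 7th

Spelling the chord: E-G#-B-D-F#.
So we need the interval from G# up to F#.
G# up to F# is 10 semitones, a half step narrower than a major seventh, so the interval is minor.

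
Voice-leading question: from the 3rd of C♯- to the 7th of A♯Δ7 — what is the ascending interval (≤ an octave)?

A3

C♯- has E as its 3rd, and A♯Δ7 has G𝄪 as its 7th.
From E to G𝄪: 5 semitones over a third = augmented.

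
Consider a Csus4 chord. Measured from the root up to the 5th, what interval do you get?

Csus4 (C sus4) is spelled C-F-G.
So we need the interval from C up to G.
Counting 5 letters and 7 half steps from C gives a perfect fifth.

P5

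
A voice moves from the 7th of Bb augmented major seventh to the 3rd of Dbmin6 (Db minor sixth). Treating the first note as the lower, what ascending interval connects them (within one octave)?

The 7th of Bb augmented major seventh is A; the 3rd of Dbmin6 (Db minor sixth) is Fb.
6 letter names make it a sixth; at 7 semitones (a whole step narrower than major) the quality is diminished.

diminished sixth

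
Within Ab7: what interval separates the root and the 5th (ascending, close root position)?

Ab7: Ab, C, Eb, Gb.
The root is Ab and the 5th is Eb.
Counting 5 letters and 7 half steps from Ab gives a perfect fifth.

perfect fifth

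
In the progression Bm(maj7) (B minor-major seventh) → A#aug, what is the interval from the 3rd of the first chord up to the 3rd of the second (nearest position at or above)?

The 3rd of Bm(maj7) (B minor-major seventh) is D; the 3rd of A#aug is C##.
From D to C##: 12 semitones over a seventh = augmented.

augmented seventh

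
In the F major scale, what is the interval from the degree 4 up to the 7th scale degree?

F major: F G A B♭ C D E.
That puts B♭ below E.
4 letter names make it a fourth; at 6 semitones (a half step wider than perfect) the quality is augmented.

augmented fourth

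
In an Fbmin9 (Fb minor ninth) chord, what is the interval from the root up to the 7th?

The chord tones of Fbm9 are Fb Abb Cb Ebb Gb.
So we need the interval from Fb up to Ebb.
7 letter names make it a seventh; at 10 semitones (a half step narrower than major) the quality is minor.

minor 7th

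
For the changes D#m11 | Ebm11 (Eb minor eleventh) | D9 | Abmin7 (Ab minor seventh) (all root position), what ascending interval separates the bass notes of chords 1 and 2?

The roots are D# and Eb.
2 letter names make it a second; at 0 semitones (a whole step narrower than major) the quality is diminished.

diminished second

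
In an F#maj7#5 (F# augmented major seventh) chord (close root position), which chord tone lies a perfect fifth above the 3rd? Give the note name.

E#

F#maj7#5: F#-A#-C##-E#.
The 3rd is A#. A perfect fifth above A# is E#.
E# is the chord's 7th.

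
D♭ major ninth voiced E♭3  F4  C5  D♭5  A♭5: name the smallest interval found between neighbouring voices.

Adjacent intervals: E♭3→F4 = major ninth; F4→C5 = perfect fifth; C5→D♭5 = minor second; D♭5→A♭5 = perfect fifth.
The smallest is C5 to D♭5, a minor second (1 semitone).

minor 2nd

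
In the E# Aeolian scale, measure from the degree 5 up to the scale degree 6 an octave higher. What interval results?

minor ninth

The scale runs E# F## G# A# B# C# D#.
The degree 5 is B# and the scale degree 6 (up an octave) is C#.
9 letter names make it a ninth; at 13 semitones (a half step narrower than major) the quality is minor.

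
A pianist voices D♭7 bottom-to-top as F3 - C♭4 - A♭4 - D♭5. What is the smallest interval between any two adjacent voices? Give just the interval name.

perfect fourth

Adjacent intervals: F3→C♭4 = diminished fifth; C♭4→A♭4 = major sixth; A♭4→D♭5 = perfect fourth.
The smallest is A♭4 to D♭5, a perfect fourth (5 semitones).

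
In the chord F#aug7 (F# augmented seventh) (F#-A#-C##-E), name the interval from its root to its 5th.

augmented fifth

That puts F# below C##.
From F# to C##: 8 semitones over a fifth = augmented.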